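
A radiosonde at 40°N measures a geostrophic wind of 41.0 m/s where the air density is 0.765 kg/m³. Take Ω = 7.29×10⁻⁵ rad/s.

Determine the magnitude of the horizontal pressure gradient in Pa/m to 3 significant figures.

Coriolis parameter at 40°N:
f = 2Ω sin φ = 2 × 7.29×10⁻⁵ × sin 40° = 9.37×10⁻⁵ s⁻¹
Geostrophic balance rearranged: |∂P/∂n| = f ρ V_g
|∂P/∂n| = 9.37×10⁻⁵ × 0.765 × 41.0 = 2.94×10⁻³ Pa/m

2.94×10⁻³ Pa/m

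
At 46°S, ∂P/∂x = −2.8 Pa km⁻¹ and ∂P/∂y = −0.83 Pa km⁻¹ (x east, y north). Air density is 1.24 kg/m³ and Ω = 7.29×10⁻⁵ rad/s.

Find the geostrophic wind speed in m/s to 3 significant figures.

Coriolis parameter at 46°S:
f = 2Ω sin φ = 2 × 7.29×10⁻⁵ × sin 46° = 1.05×10⁻⁴ s⁻¹
In the Southern Hemisphere f is negative: f = −1.05×10⁻⁴ s⁻¹.
Component geostrophic relations (x east, y north):
u_g = −(1/(fρ)) ∂P/∂y,  v_g = (1/(fρ)) ∂P/∂x
u_g = −(−0.83×10⁻³)/(−1.05×10⁻⁴ × 1.24) = −6.38 m/s;  v_g = (−2.8×10⁻³)/(−1.05×10⁻⁴ × 1.24) = 21.5 m/s
|V_g| = √(u_g² + v_g²) = 22.5 m/s

22.5 m/s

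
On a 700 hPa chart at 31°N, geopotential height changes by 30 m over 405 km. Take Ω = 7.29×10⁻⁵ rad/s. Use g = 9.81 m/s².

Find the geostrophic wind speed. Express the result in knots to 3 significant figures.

Coriolis parameter at 31°N:
f = 2Ω sin φ = 2 × 7.29×10⁻⁵ × sin 31° = 7.51×10⁻⁵ s⁻¹
Height gradient: |∂Z/∂n| = 30 m / 405000 m = 7.41×10⁻⁵
On a pressure surface, geostrophic balance gives V_g = (g/f)|∂Z/∂n|:
V_g = 9.81 × 7.41×10⁻⁵ / 7.51×10⁻⁵ = 9.68 m/s
Converting: 9.68 m/s × 1.944 = 18.8 knots

18.8 knots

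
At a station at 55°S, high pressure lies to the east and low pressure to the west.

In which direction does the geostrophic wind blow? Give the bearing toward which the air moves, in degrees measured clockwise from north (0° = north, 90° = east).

180°

The pressure-gradient force points toward the west (bearing 270°).
Geostrophic balance: in the Southern Hemisphere the Coriolis force deflects motion to the left, so the geostrophic wind blows 90° to the left of the pressure-gradient force (low pressure on the right).
Rotating 270° by 90° counterclockwise gives 180° — the wind blows toward the south.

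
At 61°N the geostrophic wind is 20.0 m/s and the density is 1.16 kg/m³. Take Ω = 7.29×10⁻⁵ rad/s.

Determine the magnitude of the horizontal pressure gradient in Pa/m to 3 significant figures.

2.96×10⁻³ Pa/m

Coriolis parameter at 61°N:
f = 2Ω sin φ = 2 × 7.29×10⁻⁵ × sin 61° = 1.28×10⁻⁴ s⁻¹
Geostrophic balance rearranged: |∂P/∂n| = f ρ V_g
|∂P/∂n| = 1.28×10⁻⁴ × 1.16 × 20.0 = 2.96×10⁻³ Pa/m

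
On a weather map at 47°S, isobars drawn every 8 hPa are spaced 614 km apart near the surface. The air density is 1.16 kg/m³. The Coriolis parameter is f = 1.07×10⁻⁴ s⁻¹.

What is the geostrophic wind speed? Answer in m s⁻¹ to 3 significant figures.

Pressure gradient: |∂P/∂n| = 800 Pa / 614000 m = 1.30×10⁻³ Pa/m
Geostrophic balance (pressure-gradient force = Coriolis force):
V_g = (1/(fρ)) |∂P/∂n| = 1.30×10⁻³ / (1.07×10⁻⁴ × 1.16) = 10.5 m/s

10.5 m s⁻¹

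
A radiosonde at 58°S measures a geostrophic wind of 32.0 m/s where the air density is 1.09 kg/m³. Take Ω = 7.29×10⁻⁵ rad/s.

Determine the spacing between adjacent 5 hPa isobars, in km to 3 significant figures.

Coriolis parameter at 58°S:
f = 2Ω sin φ = 2 × 7.29×10⁻⁵ × sin 58° = 1.24×10⁻⁴ s⁻¹
Geostrophic balance rearranged: |∂P/∂n| = f ρ V_g
|∂P/∂n| = 1.24×10⁻⁴ × 1.09 × 32.0 = 4.31×10⁻³ Pa/m
Isobar spacing: Δn = ΔP/|∂P/∂n| = 500 Pa / 4.31×10⁻³ Pa/m = 115935 m ≈ 116 km

116 km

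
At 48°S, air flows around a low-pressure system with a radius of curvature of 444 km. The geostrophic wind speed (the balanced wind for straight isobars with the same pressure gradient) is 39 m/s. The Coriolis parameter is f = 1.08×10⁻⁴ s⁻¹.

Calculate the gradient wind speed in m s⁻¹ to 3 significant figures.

25.5 m s⁻¹

Around a low, centrifugal force acts outward with Coriolis, so pressure-gradient force balances both:
(1/ρ)|∂P/∂n| = fV + V²/R  →  V² + fR·V − fR·V_g = 0
With fR = 1.08×10⁻⁴ × 444×10³ m = 48.0 m/s:
V = [−fR + √((fR)² + 4 fR V_g)]/2 = [−48.0 + √(48.0² + 4×48.0×39)]/2 = 25.5 m/s
Subgeostrophic (V < V_g = 39 m/s), as expected around a low.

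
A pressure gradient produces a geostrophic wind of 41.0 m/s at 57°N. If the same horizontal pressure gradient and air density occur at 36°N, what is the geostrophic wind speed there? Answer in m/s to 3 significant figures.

58.5 m/s

With the same pressure gradient and density, V_g ∝ 1/f ∝ 1/sin φ.
V₂ = V₁ · sin φ₁ / sin φ₂ = 41.0 × sin 57° / sin 36°
V₂ = 41.0 × 0.8387/0.5878 = 58.5 m/s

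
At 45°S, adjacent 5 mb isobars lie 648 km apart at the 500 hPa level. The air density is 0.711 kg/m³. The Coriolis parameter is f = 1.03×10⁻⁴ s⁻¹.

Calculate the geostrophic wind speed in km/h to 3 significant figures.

37.9 km/h

Pressure gradient: |∂P/∂n| = 500 Pa / 648000 m = 7.72×10⁻⁴ Pa/m
Geostrophic balance (pressure-gradient force = Coriolis force):
V_g = (1/(fρ)) |∂P/∂n| = 7.72×10⁻⁴ / (1.03×10⁻⁴ × 0.711) = 10.5 m/s
Converting: 10.5 m/s × 3.6 = 37.9 km/h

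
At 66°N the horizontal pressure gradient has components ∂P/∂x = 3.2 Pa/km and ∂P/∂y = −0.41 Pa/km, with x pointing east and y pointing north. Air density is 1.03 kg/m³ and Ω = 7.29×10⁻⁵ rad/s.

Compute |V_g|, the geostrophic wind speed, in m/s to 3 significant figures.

23.5 m/s

Coriolis parameter at 66°N:
f = 2Ω sin φ = 2 × 7.29×10⁻⁵ × sin 66° = 1.33×10⁻⁴ s⁻¹
Component geostrophic relations (x east, y north):
u_g = −(1/(fρ)) ∂P/∂y,  v_g = (1/(fρ)) ∂P/∂x
u_g = −(−0.41×10⁻³)/(1.33×10⁻⁴ × 1.03) = 2.99 m/s;  v_g = (3.2×10⁻³)/(1.33×10⁻⁴ × 1.03) = 23.3 m/s
|V_g| = √(u_g² + v_g²) = 23.5 m/s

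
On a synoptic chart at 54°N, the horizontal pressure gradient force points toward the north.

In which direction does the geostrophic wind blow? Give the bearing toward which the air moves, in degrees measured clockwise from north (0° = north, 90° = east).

090°

The pressure-gradient force points toward the north (bearing 000°).
Geostrophic balance: in the Northern Hemisphere the Coriolis force deflects motion to the right, so the geostrophic wind blows 90° to the right of the pressure-gradient force (low pressure on the left).
Rotating 000° by 90° clockwise gives 090° — the wind blows toward the east.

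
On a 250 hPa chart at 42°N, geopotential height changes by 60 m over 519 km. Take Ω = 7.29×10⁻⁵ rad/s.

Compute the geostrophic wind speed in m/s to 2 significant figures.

12 m/s

Coriolis parameter at 42°N:
f = 2Ω sin φ = 2 × 7.29×10⁻⁵ × sin 42° = 9.76×10⁻⁵ s⁻¹
Height gradient: |∂Z/∂n| = 60 m / 519000 m = 1.16×10⁻⁴
On a pressure surface, geostrophic balance gives V_g = (g/f)|∂Z/∂n|:
V_g = 9.81 × 1.16×10⁻⁴ / 9.76×10⁻⁵ = 11.6 m/s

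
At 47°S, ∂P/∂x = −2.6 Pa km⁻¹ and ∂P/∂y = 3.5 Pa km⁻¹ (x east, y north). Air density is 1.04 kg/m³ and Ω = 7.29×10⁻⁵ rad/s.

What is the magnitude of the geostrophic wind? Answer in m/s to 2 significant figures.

Coriolis parameter at 47°S:
f = 2Ω sin φ = 2 × 7.29×10⁻⁵ × sin 47° = 1.07×10⁻⁴ s⁻¹
In the Southern Hemisphere f is negative: f = −1.07×10⁻⁴ s⁻¹.
Component geostrophic relations (x east, y north):
u_g = −(1/(fρ)) ∂P/∂y,  v_g = (1/(fρ)) ∂P/∂x
u_g = −(3.5×10⁻³)/(−1.07×10⁻⁴ × 1.04) = 31.6 m/s;  v_g = (−2.6×10⁻³)/(−1.07×10⁻⁴ × 1.04) = 23.4 m/s
|V_g| = √(u_g² + v_g²) = 39.3 m/s

39 m/s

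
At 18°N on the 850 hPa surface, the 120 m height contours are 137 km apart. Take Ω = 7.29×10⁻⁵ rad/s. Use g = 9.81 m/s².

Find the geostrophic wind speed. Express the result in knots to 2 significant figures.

370 knots

Coriolis parameter at 18°N:
f = 2Ω sin φ = 2 × 7.29×10⁻⁵ × sin 18° = 4.51×10⁻⁵ s⁻¹
Height gradient: |∂Z/∂n| = 120 m / 137000 m = 8.76×10⁻⁴
On a pressure surface, geostrophic balance gives V_g = (g/f)|∂Z/∂n|:
V_g = 9.81 × 8.76×10⁻⁴ / 4.51×10⁻⁵ = 191 m/s
Converting: 191 m/s × 1.944 = 370 knots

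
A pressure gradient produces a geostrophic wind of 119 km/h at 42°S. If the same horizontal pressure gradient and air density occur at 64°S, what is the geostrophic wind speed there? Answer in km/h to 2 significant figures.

With the same pressure gradient and density, V_g ∝ 1/f ∝ 1/sin φ.
V₂ = V₁ · sin φ₁ / sin φ₂ = 119 × sin 42° / sin 64°
V₂ = 119 × 0.6691/0.8988 = 89 km/h

89 km/h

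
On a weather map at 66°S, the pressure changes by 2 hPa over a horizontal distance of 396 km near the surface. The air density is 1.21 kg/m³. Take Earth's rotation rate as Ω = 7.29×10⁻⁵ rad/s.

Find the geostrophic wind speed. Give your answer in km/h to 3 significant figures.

Coriolis parameter at 66°S:
f = 2Ω sin φ = 2 × 7.29×10⁻⁵ × sin 66° = 1.33×10⁻⁴ s⁻¹
Pressure gradient: |∂P/∂n| = 200 Pa / 396000 m = 5.05×10⁻⁴ Pa/m
Geostrophic balance (pressure-gradient force = Coriolis force):
V_g = (1/(fρ)) |∂P/∂n| = 5.05×10⁻⁴ / (1.33×10⁻⁴ × 1.21) = 3.13 m/s
Converting: 3.13 m/s × 3.6 = 11.3 km/h

11.3 km/h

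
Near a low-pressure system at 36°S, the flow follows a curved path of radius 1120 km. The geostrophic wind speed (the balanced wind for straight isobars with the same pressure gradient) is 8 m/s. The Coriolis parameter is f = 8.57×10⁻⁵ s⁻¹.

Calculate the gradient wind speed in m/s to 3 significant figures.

7.43 m/s

Around a low, centrifugal force acts outward with Coriolis, so pressure-gradient force balances both:
(1/ρ)|∂P/∂n| = fV + V²/R  →  V² + fR·V − fR·V_g = 0
With fR = 8.57×10⁻⁵ × 1120×10³ m = 96.0 m/s:
V = [−fR + √((fR)² + 4 fR V_g)]/2 = [−96.0 + √(96.0² + 4×96.0×8)]/2 = 7.43 m/s
Subgeostrophic (V < V_g = 8 m/s), as expected around a low.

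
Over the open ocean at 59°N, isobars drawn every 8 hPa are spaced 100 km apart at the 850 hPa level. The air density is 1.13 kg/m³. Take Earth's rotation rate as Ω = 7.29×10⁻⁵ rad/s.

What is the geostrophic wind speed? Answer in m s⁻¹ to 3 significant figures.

Coriolis parameter at 59°N:
f = 2Ω sin φ = 2 × 7.29×10⁻⁵ × sin 59° = 1.25×10⁻⁴ s⁻¹
Pressure gradient: |∂P/∂n| = 800 Pa / 100000 m = 8.00×10⁻³ Pa/m
Geostrophic balance (pressure-gradient force = Coriolis force):
V_g = (1/(fρ)) |∂P/∂n| = 8.00×10⁻³ / (1.25×10⁻⁴ × 1.13) = 56.6 m/s

56.6 m s⁻¹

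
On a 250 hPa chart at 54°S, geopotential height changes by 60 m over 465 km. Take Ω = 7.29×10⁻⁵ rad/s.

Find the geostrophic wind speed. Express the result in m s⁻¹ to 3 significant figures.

10.7 m s⁻¹

Coriolis parameter at 54°S:
f = 2Ω sin φ = 2 × 7.29×10⁻⁵ × sin 54° = 1.18×10⁻⁴ s⁻¹
Height gradient: |∂Z/∂n| = 60 m / 465000 m = 1.29×10⁻⁴
On a pressure surface, geostrophic balance gives V_g = (g/f)|∂Z/∂n|:
V_g = 9.81 × 1.29×10⁻⁴ / 1.18×10⁻⁴ = 10.7 m/s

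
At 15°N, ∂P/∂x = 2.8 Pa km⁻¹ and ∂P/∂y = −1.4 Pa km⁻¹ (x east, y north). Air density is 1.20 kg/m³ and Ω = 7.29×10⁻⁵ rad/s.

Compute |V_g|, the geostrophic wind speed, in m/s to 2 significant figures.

69 m/s

Coriolis parameter at 15°N:
f = 2Ω sin φ = 2 × 7.29×10⁻⁵ × sin 15° = 3.77×10⁻⁵ s⁻¹
Component geostrophic relations (x east, y north):
u_g = −(1/(fρ)) ∂P/∂y,  v_g = (1/(fρ)) ∂P/∂x
u_g = −(−1.4×10⁻³)/(3.77×10⁻⁵ × 1.20) = 30.9 m/s;  v_g = (2.8×10⁻³)/(3.77×10⁻⁵ × 1.20) = 61.8 m/s
|V_g| = √(u_g² + v_g²) = 69.1 m/s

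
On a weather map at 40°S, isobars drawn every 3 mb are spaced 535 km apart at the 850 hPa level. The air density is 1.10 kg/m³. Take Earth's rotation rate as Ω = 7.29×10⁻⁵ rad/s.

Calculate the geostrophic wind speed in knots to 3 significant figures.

Coriolis parameter at 40°S:
f = 2Ω sin φ = 2 × 7.29×10⁻⁵ × sin 40° = 9.37×10⁻⁵ s⁻¹
Pressure gradient: |∂P/∂n| = 300 Pa / 535000 m = 5.61×10⁻⁴ Pa/m
Geostrophic balance (pressure-gradient force = Coriolis force):
V_g = (1/(fρ)) |∂P/∂n| = 5.61×10⁻⁴ / (9.37×10⁻⁵ × 1.10) = 5.44 m/s
Converting: 5.44 m/s × 1.944 = 10.6 knots

10.6 knots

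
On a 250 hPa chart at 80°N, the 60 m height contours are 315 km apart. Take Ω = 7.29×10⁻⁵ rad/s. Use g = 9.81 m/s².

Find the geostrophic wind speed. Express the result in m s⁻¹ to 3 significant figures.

13.0 m s⁻¹

Coriolis parameter at 80°N:
f = 2Ω sin φ = 2 × 7.29×10⁻⁵ × sin 80° = 1.44×10⁻⁴ s⁻¹
Height gradient: |∂Z/∂n| = 60 m / 315000 m = 1.90×10⁻⁴
On a pressure surface, geostrophic balance gives V_g = (g/f)|∂Z/∂n|:
V_g = 9.81 × 1.90×10⁻⁴ / 1.44×10⁻⁴ = 13.0 m/s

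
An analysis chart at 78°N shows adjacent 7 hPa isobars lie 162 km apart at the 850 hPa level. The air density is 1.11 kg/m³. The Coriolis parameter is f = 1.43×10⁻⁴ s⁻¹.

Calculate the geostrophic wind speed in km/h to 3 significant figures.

98.0 km/h

Pressure gradient: |∂P/∂n| = 700 Pa / 162000 m = 4.32×10⁻³ Pa/m
Geostrophic balance (pressure-gradient force = Coriolis force):
V_g = (1/(fρ)) |∂P/∂n| = 4.32×10⁻³ / (1.43×10⁻⁴ × 1.11) = 27.2 m/s
Converting: 27.2 m/s × 3.6 = 98.0 km/h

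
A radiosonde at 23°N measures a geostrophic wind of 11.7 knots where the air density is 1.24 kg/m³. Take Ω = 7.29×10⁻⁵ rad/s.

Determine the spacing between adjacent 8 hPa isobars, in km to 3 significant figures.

Coriolis parameter at 23°N:
f = 2Ω sin φ = 2 × 7.29×10⁻⁵ × sin 23° = 5.70×10⁻⁵ s⁻¹
Wind speed in SI: 11.7 knots = 6.02 m/s
Geostrophic balance rearranged: |∂P/∂n| = f ρ V_g
|∂P/∂n| = 5.70×10⁻⁵ × 1.24 × 6.02 = 4.25×10⁻⁴ Pa/m
Isobar spacing: Δn = ΔP/|∂P/∂n| = 800 Pa / 4.25×10⁻⁴ Pa/m = 1881520 m ≈ 1880 km

1880 km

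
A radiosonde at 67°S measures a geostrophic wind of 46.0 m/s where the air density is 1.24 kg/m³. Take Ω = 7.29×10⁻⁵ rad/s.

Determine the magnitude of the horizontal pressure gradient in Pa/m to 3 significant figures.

7.66×10⁻³ Pa/m

Coriolis parameter at 67°S:
f = 2Ω sin φ = 2 × 7.29×10⁻⁵ × sin 67° = 1.34×10⁻⁴ s⁻¹
Geostrophic balance rearranged: |∂P/∂n| = f ρ V_g
|∂P/∂n| = 1.34×10⁻⁴ × 1.24 × 46.0 = 7.66×10⁻³ Pa/m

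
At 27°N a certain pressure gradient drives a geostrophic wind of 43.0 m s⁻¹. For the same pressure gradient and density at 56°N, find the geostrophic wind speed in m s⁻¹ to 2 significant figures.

24 m s⁻¹

With the same pressure gradient and density, V_g ∝ 1/f ∝ 1/sin φ.
V₂ = V₁ · sin φ₁ / sin φ₂ = 43.0 × sin 27° / sin 56°
V₂ = 43.0 × 0.4540/0.8290 = 24 m s⁻¹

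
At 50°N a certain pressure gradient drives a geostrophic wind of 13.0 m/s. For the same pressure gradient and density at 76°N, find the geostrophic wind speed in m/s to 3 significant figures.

10.3 m/s

With the same pressure gradient and density, V_g ∝ 1/f ∝ 1/sin φ.
V₂ = V₁ · sin φ₁ / sin φ₂ = 13.0 × sin 50° / sin 76°
V₂ = 13.0 × 0.7660/0.9703 = 10.3 m/s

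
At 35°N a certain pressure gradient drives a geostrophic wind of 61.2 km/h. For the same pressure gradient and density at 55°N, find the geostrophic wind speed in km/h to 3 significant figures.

42.9 km/h

With the same pressure gradient and density, V_g ∝ 1/f ∝ 1/sin φ.
V₂ = V₁ · sin φ₁ / sin φ₂ = 61.2 × sin 35° / sin 55°
V₂ = 61.2 × 0.5736/0.8192 = 42.9 km/h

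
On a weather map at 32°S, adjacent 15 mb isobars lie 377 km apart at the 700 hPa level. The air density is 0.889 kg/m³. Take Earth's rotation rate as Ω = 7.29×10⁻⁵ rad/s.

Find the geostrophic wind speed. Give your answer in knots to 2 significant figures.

Coriolis parameter at 32°S:
f = 2Ω sin φ = 2 × 7.29×10⁻⁵ × sin 32° = 7.73×10⁻⁵ s⁻¹
Pressure gradient: |∂P/∂n| = 1500 Pa / 377000 m = 3.98×10⁻³ Pa/m
Geostrophic balance (pressure-gradient force = Coriolis force):
V_g = (1/(fρ)) |∂P/∂n| = 3.98×10⁻³ / (7.73×10⁻⁵ × 0.889) = 57.9 m/s
Converting: 57.9 m/s × 1.944 = 110 knots

110 knots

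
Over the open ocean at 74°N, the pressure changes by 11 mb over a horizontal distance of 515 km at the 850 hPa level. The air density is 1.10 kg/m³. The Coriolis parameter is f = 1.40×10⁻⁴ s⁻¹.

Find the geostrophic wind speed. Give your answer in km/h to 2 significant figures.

Pressure gradient: |∂P/∂n| = 1100 Pa / 515000 m = 2.14×10⁻³ Pa/m
Geostrophic balance (pressure-gradient force = Coriolis force):
V_g = (1/(fρ)) |∂P/∂n| = 2.14×10⁻³ / (1.40×10⁻⁴ × 1.10) = 13.9 m/s
Converting: 13.9 m/s × 3.6 = 50 km/h

50 km/h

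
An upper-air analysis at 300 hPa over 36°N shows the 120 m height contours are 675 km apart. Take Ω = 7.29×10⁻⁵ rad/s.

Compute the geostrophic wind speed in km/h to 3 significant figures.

Coriolis parameter at 36°N:
f = 2Ω sin φ = 2 × 7.29×10⁻⁵ × sin 36° = 8.57×10⁻⁵ s⁻¹
Height gradient: |∂Z/∂n| = 120 m / 675000 m = 1.78×10⁻⁴
On a pressure surface, geostrophic balance gives V_g = (g/f)|∂Z/∂n|:
V_g = 9.81 × 1.78×10⁻⁴ / 8.57×10⁻⁵ = 20.4 m/s
Converting: 20.4 m/s × 3.6 = 73.3 km/h

73.3 km/h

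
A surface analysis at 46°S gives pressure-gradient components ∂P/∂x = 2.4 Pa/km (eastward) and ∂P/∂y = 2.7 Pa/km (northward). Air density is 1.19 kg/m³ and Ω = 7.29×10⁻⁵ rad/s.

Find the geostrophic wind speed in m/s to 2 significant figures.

29 m/s

Coriolis parameter at 46°S:
f = 2Ω sin φ = 2 × 7.29×10⁻⁵ × sin 46° = 1.05×10⁻⁴ s⁻¹
In the Southern Hemisphere f is negative: f = −1.05×10⁻⁴ s⁻¹.
Component geostrophic relations (x east, y north):
u_g = −(1/(fρ)) ∂P/∂y,  v_g = (1/(fρ)) ∂P/∂x
u_g = −(2.7×10⁻³)/(−1.05×10⁻⁴ × 1.19) = 21.6 m/s;  v_g = (2.4×10⁻³)/(−1.05×10⁻⁴ × 1.19) = −19.2 m/s
|V_g| = √(u_g² + v_g²) = 28.9 m/s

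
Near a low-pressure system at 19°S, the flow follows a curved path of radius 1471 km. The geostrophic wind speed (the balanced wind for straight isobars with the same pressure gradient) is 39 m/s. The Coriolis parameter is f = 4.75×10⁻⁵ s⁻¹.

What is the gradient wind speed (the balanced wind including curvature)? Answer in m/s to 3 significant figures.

Around a low, centrifugal force acts outward with Coriolis, so pressure-gradient force balances both:
(1/ρ)|∂P/∂n| = fV + V²/R  →  V² + fR·V − fR·V_g = 0
With fR = 4.75×10⁻⁵ × 1471×10³ m = 69.9 m/s:
V = [−fR + √((fR)² + 4 fR V_g)]/2 = [−69.9 + √(69.9² + 4×69.9×39)]/2 = 27.9 m/s
Subgeostrophic (V < V_g = 39 m/s), as expected around a low.

27.9 m/s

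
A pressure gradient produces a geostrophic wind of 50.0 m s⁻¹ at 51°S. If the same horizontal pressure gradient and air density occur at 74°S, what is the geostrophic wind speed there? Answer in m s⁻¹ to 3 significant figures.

40.4 m s⁻¹

With the same pressure gradient and density, V_g ∝ 1/f ∝ 1/sin φ.
V₂ = V₁ · sin φ₁ / sin φ₂ = 50.0 × sin 51° / sin 74°
V₂ = 50.0 × 0.7771/0.9613 = 40.4 m s⁻¹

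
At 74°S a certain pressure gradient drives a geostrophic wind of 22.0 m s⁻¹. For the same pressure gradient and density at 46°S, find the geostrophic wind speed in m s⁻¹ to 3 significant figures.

With the same pressure gradient and density, V_g ∝ 1/f ∝ 1/sin φ.
V₂ = V₁ · sin φ₁ / sin φ₂ = 22.0 × sin 74° / sin 46°
V₂ = 22.0 × 0.9613/0.7193 = 29.4 m s⁻¹

29.4 m s⁻¹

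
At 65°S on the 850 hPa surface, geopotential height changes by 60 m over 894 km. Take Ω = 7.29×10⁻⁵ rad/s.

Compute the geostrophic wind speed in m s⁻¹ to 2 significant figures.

Coriolis parameter at 65°S:
f = 2Ω sin φ = 2 × 7.29×10⁻⁵ × sin 65° = 1.32×10⁻⁴ s⁻¹
Height gradient: |∂Z/∂n| = 60 m / 894000 m = 6.71×10⁻⁵
On a pressure surface, geostrophic balance gives V_g = (g/f)|∂Z/∂n|:
V_g = 9.81 × 6.71×10⁻⁵ / 1.32×10⁻⁴ = 4.98 m/s

5.0 m s⁻¹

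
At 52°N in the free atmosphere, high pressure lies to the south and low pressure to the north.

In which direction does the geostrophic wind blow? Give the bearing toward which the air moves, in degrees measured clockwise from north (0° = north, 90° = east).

The pressure-gradient force points toward the north (bearing 000°).
Geostrophic balance: in the Northern Hemisphere the Coriolis force deflects motion to the right, so the geostrophic wind blows 90° to the right of the pressure-gradient force (low pressure on the left).
Rotating 000° by 90° clockwise gives 090° — the wind blows toward the east.

090°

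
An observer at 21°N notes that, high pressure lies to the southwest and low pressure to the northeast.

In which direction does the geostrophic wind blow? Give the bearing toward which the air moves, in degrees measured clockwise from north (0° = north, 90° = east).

The pressure-gradient force points toward the northeast (bearing 045°).
Geostrophic balance: in the Northern Hemisphere the Coriolis force deflects motion to the right, so the geostrophic wind blows 90° to the right of the pressure-gradient force (low pressure on the left).
Rotating 045° by 90° clockwise gives 135° — the wind blows toward the southeast.

135°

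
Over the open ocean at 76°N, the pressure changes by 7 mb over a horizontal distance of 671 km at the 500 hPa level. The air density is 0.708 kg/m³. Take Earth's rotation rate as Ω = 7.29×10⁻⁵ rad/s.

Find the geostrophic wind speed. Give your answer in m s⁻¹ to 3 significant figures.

10.4 m s⁻¹

Coriolis parameter at 76°N:
f = 2Ω sin φ = 2 × 7.29×10⁻⁵ × sin 76° = 1.41×10⁻⁴ s⁻¹
Pressure gradient: |∂P/∂n| = 700 Pa / 671000 m = 1.04×10⁻³ Pa/m
Geostrophic balance (pressure-gradient force = Coriolis force):
V_g = (1/(fρ)) |∂P/∂n| = 1.04×10⁻³ / (1.41×10⁻⁴ × 0.708) = 10.4 m/s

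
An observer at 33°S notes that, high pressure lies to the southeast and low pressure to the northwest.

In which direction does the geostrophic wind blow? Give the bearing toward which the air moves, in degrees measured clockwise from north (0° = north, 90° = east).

225°

The pressure-gradient force points toward the northwest (bearing 315°).
Geostrophic balance: in the Southern Hemisphere the Coriolis force deflects motion to the left, so the geostrophic wind blows 90° to the left of the pressure-gradient force (low pressure on the right).
Rotating 315° by 90° counterclockwise gives 225° — the wind blows toward the southwest.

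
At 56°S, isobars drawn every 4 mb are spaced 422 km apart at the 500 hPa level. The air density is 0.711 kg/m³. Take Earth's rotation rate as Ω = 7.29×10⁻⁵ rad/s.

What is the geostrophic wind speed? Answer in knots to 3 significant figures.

Coriolis parameter at 56°S:
f = 2Ω sin φ = 2 × 7.29×10⁻⁵ × sin 56° = 1.21×10⁻⁴ s⁻¹
Pressure gradient: |∂P/∂n| = 400 Pa / 422000 m = 9.48×10⁻⁴ Pa/m
Geostrophic balance (pressure-gradient force = Coriolis force):
V_g = (1/(fρ)) |∂P/∂n| = 9.48×10⁻⁴ / (1.21×10⁻⁴ × 0.711) = 11.0 m/s
Converting: 11.0 m/s × 1.944 = 21.4 knots

21.4 knots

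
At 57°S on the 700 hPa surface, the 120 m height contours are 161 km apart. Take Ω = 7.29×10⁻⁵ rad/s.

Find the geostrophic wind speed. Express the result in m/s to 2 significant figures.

60 m/s

Coriolis parameter at 57°S:
f = 2Ω sin φ = 2 × 7.29×10⁻⁵ × sin 57° = 1.22×10⁻⁴ s⁻¹
Height gradient: |∂Z/∂n| = 120 m / 161000 m = 7.45×10⁻⁴
On a pressure surface, geostrophic balance gives V_g = (g/f)|∂Z/∂n|:
V_g = 9.81 × 7.45×10⁻⁴ / 1.22×10⁻⁴ = 59.8 m/s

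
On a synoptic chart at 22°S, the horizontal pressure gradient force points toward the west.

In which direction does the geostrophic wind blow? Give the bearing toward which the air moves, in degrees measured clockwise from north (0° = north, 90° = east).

The pressure-gradient force points toward the west (bearing 270°).
Geostrophic balance: in the Southern Hemisphere the Coriolis force deflects motion to the left, so the geostrophic wind blows 90° to the left of the pressure-gradient force (low pressure on the right).
Rotating 270° by 90° counterclockwise gives 180° — the wind blows toward the south.

180°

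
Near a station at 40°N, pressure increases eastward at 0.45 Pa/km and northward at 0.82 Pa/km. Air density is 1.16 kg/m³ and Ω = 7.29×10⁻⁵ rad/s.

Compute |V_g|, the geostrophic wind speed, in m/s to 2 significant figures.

8.6 m/s

Coriolis parameter at 40°N:
f = 2Ω sin φ = 2 × 7.29×10⁻⁵ × sin 40° = 9.37×10⁻⁵ s⁻¹
Component geostrophic relations (x east, y north):
u_g = −(1/(fρ)) ∂P/∂y,  v_g = (1/(fρ)) ∂P/∂x
u_g = −(0.82×10⁻³)/(9.37×10⁻⁵ × 1.16) = −7.54 m/s;  v_g = (0.45×10⁻³)/(9.37×10⁻⁵ × 1.16) = 4.14 m/s
|V_g| = √(u_g² + v_g²) = 8.60 m/s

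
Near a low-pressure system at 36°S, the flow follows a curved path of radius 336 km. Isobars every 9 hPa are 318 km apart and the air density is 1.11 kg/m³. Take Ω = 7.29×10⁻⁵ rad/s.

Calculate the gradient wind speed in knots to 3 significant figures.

Coriolis parameter at 36°S:
f = 2Ω sin φ = 2 × 7.29×10⁻⁵ × sin 36° = 8.57×10⁻⁵ s⁻¹
Pressure gradient: |∂P/∂n| = 900 Pa / 318000 m = 2.83×10⁻³ Pa/m
Geostrophic speed: V_g = |∂P/∂n|/(fρ) = 2.83×10⁻³/(8.57×10⁻⁵ × 1.11) = 29.8 m/s
Around a low, centrifugal force acts outward with Coriolis, so pressure-gradient force balances both:
(1/ρ)|∂P/∂n| = fV + V²/R  →  V² + fR·V − fR·V_g = 0
With fR = 8.57×10⁻⁵ × 336×10³ m = 28.8 m/s:
V = [−fR + √((fR)² + 4 fR V_g)]/2 = [−28.8 + √(28.8² + 4×28.8×29.8)]/2 = 18.2 m/s
Subgeostrophic (V < V_g = 29.8 m/s), as expected around a low.
Converting: 18.2 m/s × 1.944 = 35.4 knots

35.4 knots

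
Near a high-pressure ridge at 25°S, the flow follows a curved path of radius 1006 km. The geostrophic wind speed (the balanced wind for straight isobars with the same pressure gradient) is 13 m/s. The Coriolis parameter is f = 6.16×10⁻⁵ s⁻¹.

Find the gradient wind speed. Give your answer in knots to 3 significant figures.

36.1 knots

Around a high, pressure-gradient force acts outward with centrifugal, so Coriolis balances both:
fV = (1/ρ)|∂P/∂n| + V²/R  →  V² − fR·V + fR·V_g = 0
With fR = 6.16×10⁻⁵ × 1006×10³ m = 62.0 m/s:
V = [fR − √((fR)² − 4 fR V_g)]/2 = [62.0 − √(62.0² − 4×62.0×13)]/2 = 18.6 m/s
Supergeostrophic (V > V_g = 13 m/s), as expected around a high.
Converting: 18.6 m/s × 1.944 = 36.1 knots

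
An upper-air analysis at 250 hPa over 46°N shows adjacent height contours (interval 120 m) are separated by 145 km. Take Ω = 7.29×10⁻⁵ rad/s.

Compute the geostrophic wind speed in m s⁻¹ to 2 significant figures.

77 m s⁻¹

Coriolis parameter at 46°N:
f = 2Ω sin φ = 2 × 7.29×10⁻⁵ × sin 46° = 1.05×10⁻⁴ s⁻¹
Height gradient: |∂Z/∂n| = 120 m / 145000 m = 8.28×10⁻⁴
On a pressure surface, geostrophic balance gives V_g = (g/f)|∂Z/∂n|:
V_g = 9.81 × 8.28×10⁻⁴ / 1.05×10⁻⁴ = 77.4 m/s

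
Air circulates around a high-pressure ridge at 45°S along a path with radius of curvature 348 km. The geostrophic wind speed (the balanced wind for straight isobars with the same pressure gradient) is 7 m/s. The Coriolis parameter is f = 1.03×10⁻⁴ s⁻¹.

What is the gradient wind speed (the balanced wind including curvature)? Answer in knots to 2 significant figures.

19 knots

Around a high, pressure-gradient force acts outward with centrifugal, so Coriolis balances both:
fV = (1/ρ)|∂P/∂n| + V²/R  →  V² − fR·V + fR·V_g = 0
With fR = 1.03×10⁻⁴ × 348×10³ m = 35.8 m/s:
V = [fR − √((fR)² − 4 fR V_g)]/2 = [35.8 − √(35.8² − 4×35.8×7)]/2 = 9.54 m/s
Supergeostrophic (V > V_g = 7 m/s), as expected around a high.
Converting: 9.54 m/s × 1.944 = 19 knots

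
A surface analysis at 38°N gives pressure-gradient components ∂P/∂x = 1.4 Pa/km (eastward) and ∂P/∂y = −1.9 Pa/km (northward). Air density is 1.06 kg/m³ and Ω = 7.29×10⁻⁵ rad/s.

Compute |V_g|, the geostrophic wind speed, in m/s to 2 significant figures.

25 m/s

Coriolis parameter at 38°N:
f = 2Ω sin φ = 2 × 7.29×10⁻⁵ × sin 38° = 8.98×10⁻⁵ s⁻¹
Component geostrophic relations (x east, y north):
u_g = −(1/(fρ)) ∂P/∂y,  v_g = (1/(fρ)) ∂P/∂x
u_g = −(−1.9×10⁻³)/(8.98×10⁻⁵ × 1.06) = 20.0 m/s;  v_g = (1.4×10⁻³)/(8.98×10⁻⁵ × 1.06) = 14.7 m/s
|V_g| = √(u_g² + v_g²) = 24.8 m/s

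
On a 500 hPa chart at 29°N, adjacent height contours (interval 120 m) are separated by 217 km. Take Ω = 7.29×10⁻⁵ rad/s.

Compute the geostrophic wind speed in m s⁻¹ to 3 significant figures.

Coriolis parameter at 29°N:
f = 2Ω sin φ = 2 × 7.29×10⁻⁵ × sin 29° = 7.07×10⁻⁵ s⁻¹
Height gradient: |∂Z/∂n| = 120 m / 217000 m = 5.53×10⁻⁴
On a pressure surface, geostrophic balance gives V_g = (g/f)|∂Z/∂n|:
V_g = 9.81 × 5.53×10⁻⁴ / 7.07×10⁻⁵ = 76.7 m/s

76.7 m s⁻¹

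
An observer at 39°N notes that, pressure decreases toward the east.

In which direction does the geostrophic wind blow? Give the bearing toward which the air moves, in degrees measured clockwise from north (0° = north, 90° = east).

The pressure-gradient force points toward the east (bearing 090°).
Geostrophic balance: in the Northern Hemisphere the Coriolis force deflects motion to the right, so the geostrophic wind blows 90° to the right of the pressure-gradient force (low pressure on the left).
Rotating 090° by 90° clockwise gives 180° — the wind blows toward the south.

180°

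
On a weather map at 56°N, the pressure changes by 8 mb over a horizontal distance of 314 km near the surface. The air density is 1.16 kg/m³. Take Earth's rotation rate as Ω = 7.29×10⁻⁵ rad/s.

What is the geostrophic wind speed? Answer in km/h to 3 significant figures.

65.4 km/h

Coriolis parameter at 56°N:
f = 2Ω sin φ = 2 × 7.29×10⁻⁵ × sin 56° = 1.21×10⁻⁴ s⁻¹
Pressure gradient: |∂P/∂n| = 800 Pa / 314000 m = 2.55×10⁻³ Pa/m
Geostrophic balance (pressure-gradient force = Coriolis force):
V_g = (1/(fρ)) |∂P/∂n| = 2.55×10⁻³ / (1.21×10⁻⁴ × 1.16) = 18.2 m/s
Converting: 18.2 m/s × 3.6 = 65.4 km/h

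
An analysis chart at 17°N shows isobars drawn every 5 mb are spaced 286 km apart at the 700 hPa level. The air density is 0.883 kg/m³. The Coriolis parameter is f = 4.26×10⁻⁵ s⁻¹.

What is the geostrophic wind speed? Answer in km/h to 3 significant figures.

Pressure gradient: |∂P/∂n| = 500 Pa / 286000 m = 1.75×10⁻³ Pa/m
Geostrophic balance (pressure-gradient force = Coriolis force):
V_g = (1/(fρ)) |∂P/∂n| = 1.75×10⁻³ / (4.26×10⁻⁵ × 0.883) = 46.5 m/s
Converting: 46.5 m/s × 3.6 = 167 km/h

167 km/h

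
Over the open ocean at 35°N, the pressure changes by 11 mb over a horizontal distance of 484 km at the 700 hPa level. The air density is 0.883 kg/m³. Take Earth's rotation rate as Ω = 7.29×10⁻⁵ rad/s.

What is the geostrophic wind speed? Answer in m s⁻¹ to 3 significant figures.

30.8 m s⁻¹

Coriolis parameter at 35°N:
f = 2Ω sin φ = 2 × 7.29×10⁻⁵ × sin 35° = 8.36×10⁻⁵ s⁻¹
Pressure gradient: |∂P/∂n| = 1100 Pa / 484000 m = 2.27×10⁻³ Pa/m
Geostrophic balance (pressure-gradient force = Coriolis force):
V_g = (1/(fρ)) |∂P/∂n| = 2.27×10⁻³ / (8.36×10⁻⁵ × 0.883) = 30.8 m/s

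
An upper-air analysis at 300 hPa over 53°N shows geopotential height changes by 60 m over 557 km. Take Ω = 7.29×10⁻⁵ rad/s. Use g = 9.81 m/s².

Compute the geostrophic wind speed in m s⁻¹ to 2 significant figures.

9.1 m s⁻¹

Coriolis parameter at 53°N:
f = 2Ω sin φ = 2 × 7.29×10⁻⁵ × sin 53° = 1.16×10⁻⁴ s⁻¹
Height gradient: |∂Z/∂n| = 60 m / 557000 m = 1.08×10⁻⁴
On a pressure surface, geostrophic balance gives V_g = (g/f)|∂Z/∂n|:
V_g = 9.81 × 1.08×10⁻⁴ / 1.16×10⁻⁴ = 9.08 m/s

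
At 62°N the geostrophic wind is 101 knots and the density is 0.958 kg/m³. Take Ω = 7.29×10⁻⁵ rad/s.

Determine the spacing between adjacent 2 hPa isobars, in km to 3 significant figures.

31.2 km

Coriolis parameter at 62°N:
f = 2Ω sin φ = 2 × 7.29×10⁻⁵ × sin 62° = 1.29×10⁻⁴ s⁻¹
Wind speed in SI: 101 knots = 52.0 m/s
Geostrophic balance rearranged: |∂P/∂n| = f ρ V_g
|∂P/∂n| = 1.29×10⁻⁴ × 0.958 × 52.0 = 6.41×10⁻³ Pa/m
Isobar spacing: Δn = ΔP/|∂P/∂n| = 200 Pa / 6.41×10⁻³ Pa/m = 31211 m ≈ 31.2 km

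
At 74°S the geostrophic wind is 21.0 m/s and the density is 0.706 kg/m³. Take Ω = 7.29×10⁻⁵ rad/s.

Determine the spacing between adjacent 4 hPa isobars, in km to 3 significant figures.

193 km

Coriolis parameter at 74°S:
f = 2Ω sin φ = 2 × 7.29×10⁻⁵ × sin 74° = 1.40×10⁻⁴ s⁻¹
Geostrophic balance rearranged: |∂P/∂n| = f ρ V_g
|∂P/∂n| = 1.40×10⁻⁴ × 0.706 × 21.0 = 2.08×10⁻³ Pa/m
Isobar spacing: Δn = ΔP/|∂P/∂n| = 400 Pa / 2.08×10⁻³ Pa/m = 192503 m ≈ 193 km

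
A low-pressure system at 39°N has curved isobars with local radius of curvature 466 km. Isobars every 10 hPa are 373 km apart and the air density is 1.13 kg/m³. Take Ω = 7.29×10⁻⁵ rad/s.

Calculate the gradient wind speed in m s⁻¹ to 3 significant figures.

18.2 m s⁻¹

Coriolis parameter at 39°N:
f = 2Ω sin φ = 2 × 7.29×10⁻⁵ × sin 39° = 9.18×10⁻⁵ s⁻¹
Pressure gradient: |∂P/∂n| = 1000 Pa / 373000 m = 2.68×10⁻³ Pa/m
Geostrophic speed: V_g = |∂P/∂n|/(fρ) = 2.68×10⁻³/(9.18×10⁻⁵ × 1.13) = 25.9 m/s
Around a low, centrifugal force acts outward with Coriolis, so pressure-gradient force balances both:
(1/ρ)|∂P/∂n| = fV + V²/R  →  V² + fR·V − fR·V_g = 0
With fR = 9.18×10⁻⁵ × 466×10³ m = 42.8 m/s:
V = [−fR + √((fR)² + 4 fR V_g)]/2 = [−42.8 + √(42.8² + 4×42.8×25.9)]/2 = 18.2 m/s
Subgeostrophic (V < V_g = 25.9 m/s), as expected around a low.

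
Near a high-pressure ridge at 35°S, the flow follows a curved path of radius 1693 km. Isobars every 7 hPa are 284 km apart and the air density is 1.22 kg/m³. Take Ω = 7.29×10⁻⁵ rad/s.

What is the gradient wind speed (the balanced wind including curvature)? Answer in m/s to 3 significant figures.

30.9 m/s

Coriolis parameter at 35°S:
f = 2Ω sin φ = 2 × 7.29×10⁻⁵ × sin 35° = 8.36×10⁻⁵ s⁻¹
Pressure gradient: |∂P/∂n| = 700 Pa / 284000 m = 2.46×10⁻³ Pa/m
Geostrophic speed: V_g = |∂P/∂n|/(fρ) = 2.46×10⁻³/(8.36×10⁻⁵ × 1.22) = 24.2 m/s
Around a high, pressure-gradient force acts outward with centrifugal, so Coriolis balances both:
fV = (1/ρ)|∂P/∂n| + V²/R  →  V² − fR·V + fR·V_g = 0
With fR = 8.36×10⁻⁵ × 1693×10³ m = 142 m/s:
V = [fR − √((fR)² − 4 fR V_g)]/2 = [142 − √(142² − 4×142×24.2)]/2 = 30.9 m/s
Supergeostrophic (V > V_g = 24.2 m/s), as expected around a high.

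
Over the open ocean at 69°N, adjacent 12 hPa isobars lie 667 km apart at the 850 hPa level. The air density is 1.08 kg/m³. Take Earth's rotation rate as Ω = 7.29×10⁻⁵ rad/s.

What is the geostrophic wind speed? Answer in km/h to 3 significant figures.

44.1 km/h

Coriolis parameter at 69°N:
f = 2Ω sin φ = 2 × 7.29×10⁻⁵ × sin 69° = 1.36×10⁻⁴ s⁻¹
Pressure gradient: |∂P/∂n| = 1200 Pa / 667000 m = 1.80×10⁻³ Pa/m
Geostrophic balance (pressure-gradient force = Coriolis force):
V_g = (1/(fρ)) |∂P/∂n| = 1.80×10⁻³ / (1.36×10⁻⁴ × 1.08) = 12.2 m/s
Converting: 12.2 m/s × 3.6 = 44.1 km/h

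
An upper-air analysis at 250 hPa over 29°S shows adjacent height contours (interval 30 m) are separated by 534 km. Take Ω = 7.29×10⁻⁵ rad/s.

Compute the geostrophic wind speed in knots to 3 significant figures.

Coriolis parameter at 29°S:
f = 2Ω sin φ = 2 × 7.29×10⁻⁵ × sin 29° = 7.07×10⁻⁵ s⁻¹
Height gradient: |∂Z/∂n| = 30 m / 534000 m = 5.62×10⁻⁵
On a pressure surface, geostrophic balance gives V_g = (g/f)|∂Z/∂n|:
V_g = 9.81 × 5.62×10⁻⁵ / 7.07×10⁻⁵ = 7.80 m/s
Converting: 7.80 m/s × 1.944 = 15.2 knots

15.2 knots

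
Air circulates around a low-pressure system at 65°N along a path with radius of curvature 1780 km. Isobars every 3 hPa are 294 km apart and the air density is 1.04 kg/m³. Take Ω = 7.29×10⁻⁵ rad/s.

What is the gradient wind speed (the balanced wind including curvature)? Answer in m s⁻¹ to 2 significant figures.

7.2 m s⁻¹

Coriolis parameter at 65°N:
f = 2Ω sin φ = 2 × 7.29×10⁻⁵ × sin 65° = 1.32×10⁻⁴ s⁻¹
Pressure gradient: |∂P/∂n| = 300 Pa / 294000 m = 1.02×10⁻³ Pa/m
Geostrophic speed: V_g = |∂P/∂n|/(fρ) = 1.02×10⁻³/(1.32×10⁻⁴ × 1.04) = 7.43 m/s
Around a low, centrifugal force acts outward with Coriolis, so pressure-gradient force balances both:
(1/ρ)|∂P/∂n| = fV + V²/R  →  V² + fR·V − fR·V_g = 0
With fR = 1.32×10⁻⁴ × 1780×10³ m = 235 m/s:
V = [−fR + √((fR)² + 4 fR V_g)]/2 = [−235 + √(235² + 4×235×7.43)]/2 = 7.2 m/s
Subgeostrophic (V < V_g = 7.43 m/s), as expected around a low.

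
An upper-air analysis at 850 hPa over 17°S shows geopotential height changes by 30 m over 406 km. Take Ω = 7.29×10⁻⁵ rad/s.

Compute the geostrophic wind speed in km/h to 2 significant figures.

61 km/h

Coriolis parameter at 17°S:
f = 2Ω sin φ = 2 × 7.29×10⁻⁵ × sin 17° = 4.26×10⁻⁵ s⁻¹
Height gradient: |∂Z/∂n| = 30 m / 406000 m = 7.39×10⁻⁵
On a pressure surface, geostrophic balance gives V_g = (g/f)|∂Z/∂n|:
V_g = 9.81 × 7.39×10⁻⁵ / 4.26×10⁻⁵ = 17.0 m/s
Converting: 17.0 m/s × 3.6 = 61 km/h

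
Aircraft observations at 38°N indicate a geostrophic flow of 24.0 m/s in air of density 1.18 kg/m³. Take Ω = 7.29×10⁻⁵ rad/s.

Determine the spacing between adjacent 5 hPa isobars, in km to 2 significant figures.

Coriolis parameter at 38°N:
f = 2Ω sin φ = 2 × 7.29×10⁻⁵ × sin 38° = 8.98×10⁻⁵ s⁻¹
Geostrophic balance rearranged: |∂P/∂n| = f ρ V_g
|∂P/∂n| = 8.98×10⁻⁵ × 1.18 × 24.0 = 2.54×10⁻³ Pa/m
Isobar spacing: Δn = ΔP/|∂P/∂n| = 500 Pa / 2.54×10⁻³ Pa/m = 196688 m ≈ 200 km

200 km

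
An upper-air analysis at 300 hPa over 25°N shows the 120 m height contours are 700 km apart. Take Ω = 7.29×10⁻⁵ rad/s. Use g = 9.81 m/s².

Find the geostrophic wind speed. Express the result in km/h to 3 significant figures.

98.3 km/h

Coriolis parameter at 25°N:
f = 2Ω sin φ = 2 × 7.29×10⁻⁵ × sin 25° = 6.16×10⁻⁵ s⁻¹
Height gradient: |∂Z/∂n| = 120 m / 700000 m = 1.71×10⁻⁴
On a pressure surface, geostrophic balance gives V_g = (g/f)|∂Z/∂n|:
V_g = 9.81 × 1.71×10⁻⁴ / 6.16×10⁻⁵ = 27.3 m/s
Converting: 27.3 m/s × 3.6 = 98.3 km/h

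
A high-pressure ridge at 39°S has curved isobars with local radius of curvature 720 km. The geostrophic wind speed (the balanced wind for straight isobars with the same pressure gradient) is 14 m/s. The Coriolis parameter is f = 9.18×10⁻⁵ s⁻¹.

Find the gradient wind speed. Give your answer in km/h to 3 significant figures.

72.5 km/h

Around a high, pressure-gradient force acts outward with centrifugal, so Coriolis balances both:
fV = (1/ρ)|∂P/∂n| + V²/R  →  V² − fR·V + fR·V_g = 0
With fR = 9.18×10⁻⁵ × 720×10³ m = 66.1 m/s:
V = [fR − √((fR)² − 4 fR V_g)]/2 = [66.1 − √(66.1² − 4×66.1×14)]/2 = 20.1 m/s
Supergeostrophic (V > V_g = 14 m/s), as expected around a high.
Converting: 20.1 m/s × 3.6 = 72.5 km/h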